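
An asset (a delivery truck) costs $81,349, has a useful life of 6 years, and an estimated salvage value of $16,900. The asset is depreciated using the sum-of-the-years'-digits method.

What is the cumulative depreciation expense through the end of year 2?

Depreciable base = $81,349 − $16,900 = $64,449.
Sum of the years' digits = 6+5+4+3+2+1 = 21.
Year 1: $64,449 × 6/21 = $18,414. Book value $62,935.
Year 2: $64,449 × 5/21 = $15,345. Book value $47,590.
Accumulated through year 2 = $81,349 − $47,590 = $33,759.

$33,759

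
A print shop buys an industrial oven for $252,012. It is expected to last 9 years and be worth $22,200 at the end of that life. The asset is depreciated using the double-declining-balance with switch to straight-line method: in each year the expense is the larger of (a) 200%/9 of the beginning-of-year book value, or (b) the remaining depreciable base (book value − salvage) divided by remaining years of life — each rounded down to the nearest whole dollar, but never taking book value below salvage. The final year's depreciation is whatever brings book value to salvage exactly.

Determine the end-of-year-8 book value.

Depreciable base = $252,012 − $22,200 = $229,812.
Year 1: DB = ⌊$252,012 × 200%/9⌋ = $56,002; SL = ⌊$229,812/9⌋ = $25,534 → take DB $56,002. Book value $196,010.
Year 2: DB = ⌊$196,010 × 200%/9⌋ = $43,557; SL = ⌊$173,810/8⌋ = $21,726 → take DB $43,557. Book value $152,453.
Year 3: DB = ⌊$152,453 × 200%/9⌋ = $33,878; SL = ⌊$130,253/7⌋ = $18,607 → take DB $33,878. Book value $118,575.
Year 4: DB = ⌊$118,575 × 200%/9⌋ = $26,350; SL = ⌊$96,375/6⌋ = $16,062 → take DB $26,350. Book value $92,225.
Year 5: DB = ⌊$92,225 × 200%/9⌋ = $20,494; SL = ⌊$70,025/5⌋ = $14,005 → take DB $20,494. Book value $71,731.
Year 6: DB = ⌊$71,731 × 200%/9⌋ = $15,940; SL = ⌊$49,531/4⌋ = $12,382 → take DB $15,940. Book value $55,791.
Year 7: DB = ⌊$55,791 × 200%/9⌋ = $12,398; SL = ⌊$33,591/3⌋ = $11,197 → take DB $12,398. Book value $43,393.
Year 8: DB = ⌊$43,393 × 200%/9⌋ = $9,642; SL = ⌊$21,193/2⌋ = $10,596 → take SL $10,596. Book value $32,797.

$32,797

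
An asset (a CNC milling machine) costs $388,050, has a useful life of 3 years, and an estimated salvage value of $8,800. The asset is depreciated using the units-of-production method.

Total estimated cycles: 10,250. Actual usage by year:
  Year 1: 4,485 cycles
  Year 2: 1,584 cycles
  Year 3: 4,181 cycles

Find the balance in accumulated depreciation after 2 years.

$224,553

Depreciable base = $388,050 − $8,800 = $379,250.
Rate = $379,250 / 10,250 cycles = $37 per cycle.
Year 1: 4,485 × $37 = $165,945. Book value $222,105.
Year 2: 1,584 × $37 = $58,608. Book value $163,497.
Accumulated through year 2 = $388,050 − $163,497 = $224,553.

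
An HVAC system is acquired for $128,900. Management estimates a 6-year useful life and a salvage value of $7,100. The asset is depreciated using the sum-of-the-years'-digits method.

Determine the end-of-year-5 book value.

$12,900

Depreciable base = $128,900 − $7,100 = $121,800.
Sum of the years' digits = 6+5+4+3+2+1 = 21.
Year 1: $121,800 × 6/21 = $34,800. Book value $94,100.
Year 2: $121,800 × 5/21 = $29,000. Book value $65,100.
Year 3: $121,800 × 4/21 = $23,200. Book value $41,900.
Year 4: $121,800 × 3/21 = $17,400. Book value $24,500.
Year 5: $121,800 × 2/21 = $11,600. Book value $12,900.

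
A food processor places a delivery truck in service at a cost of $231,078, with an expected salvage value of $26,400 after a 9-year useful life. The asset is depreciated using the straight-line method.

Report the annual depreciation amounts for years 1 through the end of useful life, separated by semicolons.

$22,742; $22,742; $22,742; $22,742; $22,742; $22,742; $22,742; $22,742; $22,742

Depreciable base = $231,078 − $26,400 = $204,678.
Annual expense = $204,678 / 9 = $22,742.
End of year 1: book value $208,336.
End of year 2: book value $185,594.
End of year 3: book value $162,852.
End of year 4: book value $140,110.
End of year 5: book value $117,368.
End of year 6: book value $94,626.
End of year 7: book value $71,884.
End of year 8: book value $49,142.
End of year 9: book value $26,400.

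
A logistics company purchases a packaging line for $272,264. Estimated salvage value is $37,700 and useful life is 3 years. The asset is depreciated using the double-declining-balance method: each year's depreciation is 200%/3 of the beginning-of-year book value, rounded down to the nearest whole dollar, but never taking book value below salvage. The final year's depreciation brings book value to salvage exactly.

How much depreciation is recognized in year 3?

$0

Depreciable base = $272,264 − $37,700 = $234,564.
Year 1: ⌊$272,264 × 200%/3⌋ = $181,509. Book value $90,755.
Year 2: ⌊$90,755 × 200%/3⌋ = $60,503, capped at $53,055. Book value $37,700.
Year 3 (final): $37,700 − $37,700 = $0. Book value $37,700.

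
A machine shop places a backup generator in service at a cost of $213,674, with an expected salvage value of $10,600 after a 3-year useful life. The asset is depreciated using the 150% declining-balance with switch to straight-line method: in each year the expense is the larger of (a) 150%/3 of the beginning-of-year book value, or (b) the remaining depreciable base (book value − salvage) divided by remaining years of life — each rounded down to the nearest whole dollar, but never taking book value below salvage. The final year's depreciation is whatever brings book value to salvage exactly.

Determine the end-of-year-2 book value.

Depreciable base = $213,674 − $10,600 = $203,074.
Year 1: DB = ⌊$213,674 × 150%/3⌋ = $106,837; SL = ⌊$203,074/3⌋ = $67,691 → take DB $106,837. Book value $106,837.
Year 2: DB = ⌊$106,837 × 150%/3⌋ = $53,418; SL = ⌊$96,237/2⌋ = $48,118 → take DB $53,418. Book value $53,419.

$53,419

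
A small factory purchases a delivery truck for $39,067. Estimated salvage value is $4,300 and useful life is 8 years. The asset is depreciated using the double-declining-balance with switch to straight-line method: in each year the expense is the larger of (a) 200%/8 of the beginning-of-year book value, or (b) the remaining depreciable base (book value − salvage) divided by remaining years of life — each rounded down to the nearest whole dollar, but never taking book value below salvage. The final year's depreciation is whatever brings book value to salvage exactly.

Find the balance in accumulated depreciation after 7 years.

Depreciable base = $39,067 − $4,300 = $34,767.
Year 1: DB = ⌊$39,067 × 200%/8⌋ = $9,766; SL = ⌊$34,767/8⌋ = $4,345 → take DB $9,766. Book value $29,301.
Year 2: DB = ⌊$29,301 × 200%/8⌋ = $7,325; SL = ⌊$25,001/7⌋ = $3,571 → take DB $7,325. Book value $21,976.
Year 3: DB = ⌊$21,976 × 200%/8⌋ = $5,494; SL = ⌊$17,676/6⌋ = $2,946 → take DB $5,494. Book value $16,482.
Year 4: DB = ⌊$16,482 × 200%/8⌋ = $4,120; SL = ⌊$12,182/5⌋ = $2,436 → take DB $4,120. Book value $12,362.
Year 5: DB = ⌊$12,362 × 200%/8⌋ = $3,090; SL = ⌊$8,062/4⌋ = $2,015 → take DB $3,090. Book value $9,272.
Year 6: DB = ⌊$9,272 × 200%/8⌋ = $2,318; SL = ⌊$4,972/3⌋ = $1,657 → take DB $2,318. Book value $6,954.
Year 7: DB = ⌊$6,954 × 200%/8⌋ = $1,738; SL = ⌊$2,654/2⌋ = $1,327 → take DB $1,738. Book value $5,216.
Accumulated through year 7 = $39,067 − $5,216 = $33,851.

$33,851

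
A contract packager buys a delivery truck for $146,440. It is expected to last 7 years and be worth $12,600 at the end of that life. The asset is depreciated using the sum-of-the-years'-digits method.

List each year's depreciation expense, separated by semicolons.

Depreciable base = $146,440 − $12,600 = $133,840.
Sum of the years' digits = 7+6+5+4+3+2+1 = 28.
Year 1: $133,840 × 7/28 = $33,460. Book value $112,980.
Year 2: $133,840 × 6/28 = $28,680. Book value $84,300.
Year 3: $133,840 × 5/28 = $23,900. Book value $60,400.
Year 4: $133,840 × 4/28 = $19,120. Book value $41,280.
Year 5: $133,840 × 3/28 = $14,340. Book value $26,940.
Year 6: $133,840 × 2/28 = $9,560. Book value $17,380.
Year 7: $133,840 × 1/28 = $4,780. Book value $12,600.

$33,460; $28,680; $23,900; $19,120; $14,340; $9,560; $4,780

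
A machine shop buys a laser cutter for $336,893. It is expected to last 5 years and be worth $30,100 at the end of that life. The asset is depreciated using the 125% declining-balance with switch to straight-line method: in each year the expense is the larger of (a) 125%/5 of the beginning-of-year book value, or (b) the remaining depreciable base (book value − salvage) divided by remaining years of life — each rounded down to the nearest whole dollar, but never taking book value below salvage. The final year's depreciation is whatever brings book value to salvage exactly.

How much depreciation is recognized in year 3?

$53,134

Depreciable base = $336,893 − $30,100 = $306,793.
Year 1: DB = ⌊$336,893 × 125%/5⌋ = $84,223; SL = ⌊$306,793/5⌋ = $61,358 → take DB $84,223. Book value $252,670.
Year 2: DB = ⌊$252,670 × 125%/5⌋ = $63,167; SL = ⌊$222,570/4⌋ = $55,642 → take DB $63,167. Book value $189,503.
Year 3: DB = ⌊$189,503 × 125%/5⌋ = $47,375; SL = ⌊$159,403/3⌋ = $53,134 → take SL $53,134. Book value $136,369.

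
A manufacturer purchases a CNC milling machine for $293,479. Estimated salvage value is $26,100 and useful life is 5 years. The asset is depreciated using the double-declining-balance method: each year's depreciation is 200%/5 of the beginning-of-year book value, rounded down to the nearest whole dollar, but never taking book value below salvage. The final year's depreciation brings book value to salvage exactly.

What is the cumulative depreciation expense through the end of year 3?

$230,087

Depreciable base = $293,479 − $26,100 = $267,379.
Year 1: ⌊$293,479 × 200%/5⌋ = $117,391. Book value $176,088.
Year 2: ⌊$176,088 × 200%/5⌋ = $70,435. Book value $105,653.
Year 3: ⌊$105,653 × 200%/5⌋ = $42,261. Book value $63,392.
Accumulated through year 3 = $293,479 − $63,392 = $230,087.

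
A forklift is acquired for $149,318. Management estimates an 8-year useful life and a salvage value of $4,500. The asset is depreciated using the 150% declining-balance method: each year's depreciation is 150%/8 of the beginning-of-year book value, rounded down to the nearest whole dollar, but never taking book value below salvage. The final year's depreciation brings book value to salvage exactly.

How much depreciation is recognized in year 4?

Depreciable base = $149,318 − $4,500 = $144,818.
Year 1: ⌊$149,318 × 150%/8⌋ = $27,997. Book value $121,321.
Year 2: ⌊$121,321 × 150%/8⌋ = $22,747. Book value $98,574.
Year 3: ⌊$98,574 × 150%/8⌋ = $18,482. Book value $80,092.
Year 4: ⌊$80,092 × 150%/8⌋ = $15,017. Book value $65,075.

$15,017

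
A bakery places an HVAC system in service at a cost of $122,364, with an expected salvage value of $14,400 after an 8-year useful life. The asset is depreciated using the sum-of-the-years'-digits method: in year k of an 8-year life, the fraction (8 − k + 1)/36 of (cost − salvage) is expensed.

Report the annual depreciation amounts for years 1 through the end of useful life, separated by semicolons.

$23,992; $20,993; $17,994; $14,995; $11,996; $8,997; $5,998; $2,999

Depreciable base = $122,364 − $14,400 = $107,964.
Sum of the years' digits = 8+7+6+5+4+3+2+1 = 36.
Year 1: $107,964 × 8/36 = $23,992. Book value $98,372.
Year 2: $107,964 × 7/36 = $20,993. Book value $77,379.
Year 3: $107,964 × 6/36 = $17,994. Book value $59,385.
Year 4: $107,964 × 5/36 = $14,995. Book value $44,390.
Year 5: $107,964 × 4/36 = $11,996. Book value $32,394.
Year 6: $107,964 × 3/36 = $8,997. Book value $23,397.
Year 7: $107,964 × 2/36 = $5,998. Book value $17,399.
Year 8: $107,964 × 1/36 = $2,999. Book value $14,400.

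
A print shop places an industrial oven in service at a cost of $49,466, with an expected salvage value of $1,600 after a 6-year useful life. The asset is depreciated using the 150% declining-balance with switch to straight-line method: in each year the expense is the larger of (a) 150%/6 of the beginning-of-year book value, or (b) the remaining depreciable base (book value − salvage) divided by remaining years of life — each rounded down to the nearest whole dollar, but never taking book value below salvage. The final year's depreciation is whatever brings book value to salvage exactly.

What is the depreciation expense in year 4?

$6,423

Depreciable base = $49,466 − $1,600 = $47,866.
Year 1: DB = ⌊$49,466 × 150%/6⌋ = $12,366; SL = ⌊$47,866/6⌋ = $7,977 → take DB $12,366. Book value $37,100.
Year 2: DB = ⌊$37,100 × 150%/6⌋ = $9,275; SL = ⌊$35,500/5⌋ = $7,100 → take DB $9,275. Book value $27,825.
Year 3: DB = ⌊$27,825 × 150%/6⌋ = $6,956; SL = ⌊$26,225/4⌋ = $6,556 → take DB $6,956. Book value $20,869.
Year 4: DB = ⌊$20,869 × 150%/6⌋ = $5,217; SL = ⌊$19,269/3⌋ = $6,423 → take SL $6,423. Book value $14,446.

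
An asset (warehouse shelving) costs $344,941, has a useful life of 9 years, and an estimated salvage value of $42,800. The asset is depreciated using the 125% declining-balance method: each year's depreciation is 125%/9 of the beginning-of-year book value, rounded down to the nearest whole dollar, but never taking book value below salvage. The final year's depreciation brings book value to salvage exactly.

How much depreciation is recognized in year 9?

$61,487

Depreciable base = $344,941 − $42,800 = $302,141.
Year 1: ⌊$344,941 × 125%/9⌋ = $47,908. Book value $297,033.
Year 2: ⌊$297,033 × 125%/9⌋ = $41,254. Book value $255,779.
Year 3: ⌊$255,779 × 125%/9⌋ = $35,524. Book value $220,255.
Year 4: ⌊$220,255 × 125%/9⌋ = $30,590. Book value $189,665.
Year 5: ⌊$189,665 × 125%/9⌋ = $26,342. Book value $163,323.
Year 6: ⌊$163,323 × 125%/9⌋ = $22,683. Book value $140,640.
Year 7: ⌊$140,640 × 125%/9⌋ = $19,533. Book value $121,107.
Year 8: ⌊$121,107 × 125%/9⌋ = $16,820. Book value $104,287.
Year 9 (final): $104,287 − $42,800 = $61,487. Book value $42,800.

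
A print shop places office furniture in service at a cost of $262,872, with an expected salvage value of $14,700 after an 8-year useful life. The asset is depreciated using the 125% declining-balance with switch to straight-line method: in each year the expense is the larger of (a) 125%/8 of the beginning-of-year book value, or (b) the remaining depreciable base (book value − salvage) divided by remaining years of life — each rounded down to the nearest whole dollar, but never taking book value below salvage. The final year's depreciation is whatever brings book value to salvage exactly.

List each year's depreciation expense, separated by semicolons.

$41,073; $34,656; $29,241; $28,640; $28,640; $28,640; $28,641; $28,641

Depreciable base = $262,872 − $14,700 = $248,172.
Year 1: DB = ⌊$262,872 × 125%/8⌋ = $41,073; SL = ⌊$248,172/8⌋ = $31,021 → take DB $41,073. Book value $221,799.
Year 2: DB = ⌊$221,799 × 125%/8⌋ = $34,656; SL = ⌊$207,099/7⌋ = $29,585 → take DB $34,656. Book value $187,143.
Year 3: DB = ⌊$187,143 × 125%/8⌋ = $29,241; SL = ⌊$172,443/6⌋ = $28,740 → take DB $29,241. Book value $157,902.
Year 4: DB = ⌊$157,902 × 125%/8⌋ = $24,672; SL = ⌊$143,202/5⌋ = $28,640 → take SL $28,640. Book value $129,262.
Year 5: DB = ⌊$129,262 × 125%/8⌋ = $20,197; SL = ⌊$114,562/4⌋ = $28,640 → take SL $28,640. Book value $100,622.
Year 6: DB = ⌊$100,622 × 125%/8⌋ = $15,722; SL = ⌊$85,922/3⌋ = $28,640 → take SL $28,640. Book value $71,982.
Year 7: DB = ⌊$71,982 × 125%/8⌋ = $11,247; SL = ⌊$57,282/2⌋ = $28,641 → take SL $28,641. Book value $43,341.
Year 8 (final): $43,341 − $14,700 = $28,641. Book value $14,700.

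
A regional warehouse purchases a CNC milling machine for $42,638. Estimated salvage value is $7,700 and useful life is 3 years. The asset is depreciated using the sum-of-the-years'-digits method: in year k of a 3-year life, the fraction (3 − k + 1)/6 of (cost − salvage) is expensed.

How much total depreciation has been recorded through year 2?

$29,115

Depreciable base = $42,638 − $7,700 = $34,938.
Sum of the years' digits = 3+2+1 = 6.
Year 1: $34,938 × 3/6 = $17,469. Book value $25,169.
Year 2: $34,938 × 2/6 = $11,646. Book value $13,523.
Accumulated through year 2 = $42,638 − $13,523 = $29,115.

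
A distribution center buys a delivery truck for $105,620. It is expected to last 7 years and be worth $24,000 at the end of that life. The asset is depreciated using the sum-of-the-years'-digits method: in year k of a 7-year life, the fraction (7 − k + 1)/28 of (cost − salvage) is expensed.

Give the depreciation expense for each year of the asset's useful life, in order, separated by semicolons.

Depreciable base = $105,620 − $24,000 = $81,620.
Sum of the years' digits = 7+6+5+4+3+2+1 = 28.
Year 1: $81,620 × 7/28 = $20,405. Book value $85,215.
Year 2: $81,620 × 6/28 = $17,490. Book value $67,725.
Year 3: $81,620 × 5/28 = $14,575. Book value $53,150.
Year 4: $81,620 × 4/28 = $11,660. Book value $41,490.
Year 5: $81,620 × 3/28 = $8,745. Book value $32,745.
Year 6: $81,620 × 2/28 = $5,830. Book value $26,915.
Year 7: $81,620 × 1/28 = $2,915. Book value $24,000.

$20,405; $17,490; $14,575; $11,660; $8,745; $5,830; $2,915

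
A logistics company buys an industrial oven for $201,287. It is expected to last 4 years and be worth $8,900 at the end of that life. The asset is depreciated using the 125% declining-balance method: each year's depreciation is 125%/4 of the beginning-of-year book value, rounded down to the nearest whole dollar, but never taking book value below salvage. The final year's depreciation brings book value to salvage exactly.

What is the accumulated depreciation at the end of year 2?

$106,147

Depreciable base = $201,287 − $8,900 = $192,387.
Year 1: ⌊$201,287 × 125%/4⌋ = $62,902. Book value $138,385.
Year 2: ⌊$138,385 × 125%/4⌋ = $43,245. Book value $95,140.
Accumulated through year 2 = $201,287 − $95,140 = $106,147.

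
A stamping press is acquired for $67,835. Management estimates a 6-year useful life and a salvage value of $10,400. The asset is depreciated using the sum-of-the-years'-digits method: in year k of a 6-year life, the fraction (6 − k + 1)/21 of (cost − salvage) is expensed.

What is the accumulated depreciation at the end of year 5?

Depreciable base = $67,835 − $10,400 = $57,435.
Sum of the years' digits = 6+5+4+3+2+1 = 21.
Year 1: $57,435 × 6/21 = $16,410. Book value $51,425.
Year 2: $57,435 × 5/21 = $13,675. Book value $37,750.
Year 3: $57,435 × 4/21 = $10,940. Book value $26,810.
Year 4: $57,435 × 3/21 = $8,205. Book value $18,605.
Year 5: $57,435 × 2/21 = $5,470. Book value $13,135.
Accumulated through year 5 = $67,835 − $13,135 = $54,700.

$54,700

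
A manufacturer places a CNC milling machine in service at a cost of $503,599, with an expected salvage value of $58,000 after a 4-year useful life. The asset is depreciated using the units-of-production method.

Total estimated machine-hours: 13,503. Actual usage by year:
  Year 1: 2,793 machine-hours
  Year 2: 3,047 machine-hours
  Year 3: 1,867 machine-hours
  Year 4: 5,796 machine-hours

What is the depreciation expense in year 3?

Depreciable base = $503,599 − $58,000 = $445,599.
Rate = $445,599 / 13,503 machine-hours = $33 per machine-hour.
Year 1: 2,793 × $33 = $92,169. Book value $411,430.
Year 2: 3,047 × $33 = $100,551. Book value $310,879.
Year 3: 1,867 × $33 = $61,611. Book value $249,268.

$61,611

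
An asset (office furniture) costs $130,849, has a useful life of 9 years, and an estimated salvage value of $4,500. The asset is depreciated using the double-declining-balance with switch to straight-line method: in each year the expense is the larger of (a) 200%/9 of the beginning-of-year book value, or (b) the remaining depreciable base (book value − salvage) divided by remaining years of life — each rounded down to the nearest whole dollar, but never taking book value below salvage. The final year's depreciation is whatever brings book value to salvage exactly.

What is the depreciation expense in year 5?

$10,641

Depreciable base = $130,849 − $4,500 = $126,349.
Year 1: DB = ⌊$130,849 × 200%/9⌋ = $29,077; SL = ⌊$126,349/9⌋ = $14,038 → take DB $29,077. Book value $101,772.
Year 2: DB = ⌊$101,772 × 200%/9⌋ = $22,616; SL = ⌊$97,272/8⌋ = $12,159 → take DB $22,616. Book value $79,156.
Year 3: DB = ⌊$79,156 × 200%/9⌋ = $17,590; SL = ⌊$74,656/7⌋ = $10,665 → take DB $17,590. Book value $61,566.
Year 4: DB = ⌊$61,566 × 200%/9⌋ = $13,681; SL = ⌊$57,066/6⌋ = $9,511 → take DB $13,681. Book value $47,885.
Year 5: DB = ⌊$47,885 × 200%/9⌋ = $10,641; SL = ⌊$43,385/5⌋ = $8,677 → take DB $10,641. Book value $37,244.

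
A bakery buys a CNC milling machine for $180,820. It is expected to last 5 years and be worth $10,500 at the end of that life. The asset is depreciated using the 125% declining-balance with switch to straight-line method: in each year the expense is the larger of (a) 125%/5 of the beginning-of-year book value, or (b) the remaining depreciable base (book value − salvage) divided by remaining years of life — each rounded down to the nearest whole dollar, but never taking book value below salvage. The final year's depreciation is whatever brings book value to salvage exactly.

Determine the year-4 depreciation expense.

$30,404

Depreciable base = $180,820 − $10,500 = $170,320.
Year 1: DB = ⌊$180,820 × 125%/5⌋ = $45,205; SL = ⌊$170,320/5⌋ = $34,064 → take DB $45,205. Book value $135,615.
Year 2: DB = ⌊$135,615 × 125%/5⌋ = $33,903; SL = ⌊$125,115/4⌋ = $31,278 → take DB $33,903. Book value $101,712.
Year 3: DB = ⌊$101,712 × 125%/5⌋ = $25,428; SL = ⌊$91,212/3⌋ = $30,404 → take SL $30,404. Book value $71,308.
Year 4: DB = ⌊$71,308 × 125%/5⌋ = $17,827; SL = ⌊$60,808/2⌋ = $30,404 → take SL $30,404. Book value $40,904.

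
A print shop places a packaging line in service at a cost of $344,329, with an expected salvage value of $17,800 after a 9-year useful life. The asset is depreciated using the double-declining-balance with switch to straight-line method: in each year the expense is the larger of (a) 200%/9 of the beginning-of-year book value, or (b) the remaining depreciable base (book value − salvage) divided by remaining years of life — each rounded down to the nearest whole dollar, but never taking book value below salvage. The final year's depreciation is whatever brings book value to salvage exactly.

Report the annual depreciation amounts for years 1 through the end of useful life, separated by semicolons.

$76,517; $59,513; $46,288; $36,002; $28,002; $21,779; $19,476; $19,476; $19,476

Depreciable base = $344,329 − $17,800 = $326,529.
Year 1: DB = ⌊$344,329 × 200%/9⌋ = $76,517; SL = ⌊$326,529/9⌋ = $36,281 → take DB $76,517. Book value $267,812.
Year 2: DB = ⌊$267,812 × 200%/9⌋ = $59,513; SL = ⌊$250,012/8⌋ = $31,251 → take DB $59,513. Book value $208,299.
Year 3: DB = ⌊$208,299 × 200%/9⌋ = $46,288; SL = ⌊$190,499/7⌋ = $27,214 → take DB $46,288. Book value $162,011.
Year 4: DB = ⌊$162,011 × 200%/9⌋ = $36,002; SL = ⌊$144,211/6⌋ = $24,035 → take DB $36,002. Book value $126,009.
Year 5: DB = ⌊$126,009 × 200%/9⌋ = $28,002; SL = ⌊$108,209/5⌋ = $21,641 → take DB $28,002. Book value $98,007.
Year 6: DB = ⌊$98,007 × 200%/9⌋ = $21,779; SL = ⌊$80,207/4⌋ = $20,051 → take DB $21,779. Book value $76,228.
Year 7: DB = ⌊$76,228 × 200%/9⌋ = $16,939; SL = ⌊$58,428/3⌋ = $19,476 → take SL $19,476. Book value $56,752.
Year 8: DB = ⌊$56,752 × 200%/9⌋ = $12,611; SL = ⌊$38,952/2⌋ = $19,476 → take SL $19,476. Book value $37,276.
Year 9 (final): $37,276 − $17,800 = $19,476. Book value $17,800.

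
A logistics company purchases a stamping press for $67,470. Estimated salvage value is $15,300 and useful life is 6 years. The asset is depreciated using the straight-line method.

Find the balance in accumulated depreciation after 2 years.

$17,390

Depreciable base = $67,470 − $15,300 = $52,170.
Annual expense = $52,170 / 6 = $8,695.
End of year 1: book value $58,775.
End of year 2: book value $50,080.
Accumulated through year 2 = $67,470 − $50,080 = $17,390.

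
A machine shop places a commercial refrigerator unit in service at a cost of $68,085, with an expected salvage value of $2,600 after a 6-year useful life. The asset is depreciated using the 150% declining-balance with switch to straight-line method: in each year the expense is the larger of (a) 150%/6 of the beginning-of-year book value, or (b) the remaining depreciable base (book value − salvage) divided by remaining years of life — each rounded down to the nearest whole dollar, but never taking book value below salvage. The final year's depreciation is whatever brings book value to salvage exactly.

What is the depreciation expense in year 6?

Depreciable base = $68,085 − $2,600 = $65,485.
Year 1: DB = ⌊$68,085 × 150%/6⌋ = $17,021; SL = ⌊$65,485/6⌋ = $10,914 → take DB $17,021. Book value $51,064.
Year 2: DB = ⌊$51,064 × 150%/6⌋ = $12,766; SL = ⌊$48,464/5⌋ = $9,692 → take DB $12,766. Book value $38,298.
Year 3: DB = ⌊$38,298 × 150%/6⌋ = $9,574; SL = ⌊$35,698/4⌋ = $8,924 → take DB $9,574. Book value $28,724.
Year 4: DB = ⌊$28,724 × 150%/6⌋ = $7,181; SL = ⌊$26,124/3⌋ = $8,708 → take SL $8,708. Book value $20,016.
Year 5: DB = ⌊$20,016 × 150%/6⌋ = $5,004; SL = ⌊$17,416/2⌋ = $8,708 → take SL $8,708. Book value $11,308.
Year 6 (final): $11,308 − $2,600 = $8,708. Book value $2,600.

$8,708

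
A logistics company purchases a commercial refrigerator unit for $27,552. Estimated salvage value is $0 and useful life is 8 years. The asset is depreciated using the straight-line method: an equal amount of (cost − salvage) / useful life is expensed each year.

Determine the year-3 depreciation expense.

$3,444

Depreciable base = $27,552 − $0 = $27,552.
Annual expense = $27,552 / 8 = $3,444.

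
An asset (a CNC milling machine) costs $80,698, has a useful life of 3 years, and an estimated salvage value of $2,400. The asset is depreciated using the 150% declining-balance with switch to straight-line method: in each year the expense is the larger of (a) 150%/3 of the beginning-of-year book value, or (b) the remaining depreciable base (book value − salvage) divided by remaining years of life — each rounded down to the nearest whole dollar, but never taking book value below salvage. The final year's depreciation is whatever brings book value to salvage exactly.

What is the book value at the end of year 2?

$20,175

Depreciable base = $80,698 − $2,400 = $78,298.
Year 1: DB = ⌊$80,698 × 150%/3⌋ = $40,349; SL = ⌊$78,298/3⌋ = $26,099 → take DB $40,349. Book value $40,349.
Year 2: DB = ⌊$40,349 × 150%/3⌋ = $20,174; SL = ⌊$37,949/2⌋ = $18,974 → take DB $20,174. Book value $20,175.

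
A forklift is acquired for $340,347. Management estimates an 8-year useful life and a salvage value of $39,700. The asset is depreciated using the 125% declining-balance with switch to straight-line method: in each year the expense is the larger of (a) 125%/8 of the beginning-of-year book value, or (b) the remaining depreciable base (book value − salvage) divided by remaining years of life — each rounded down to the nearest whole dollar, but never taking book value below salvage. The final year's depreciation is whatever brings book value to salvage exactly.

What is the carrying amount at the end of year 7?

Depreciable base = $340,347 − $39,700 = $300,647.
Year 1: DB = ⌊$340,347 × 125%/8⌋ = $53,179; SL = ⌊$300,647/8⌋ = $37,580 → take DB $53,179. Book value $287,168.
Year 2: DB = ⌊$287,168 × 125%/8⌋ = $44,870; SL = ⌊$247,468/7⌋ = $35,352 → take DB $44,870. Book value $242,298.
Year 3: DB = ⌊$242,298 × 125%/8⌋ = $37,859; SL = ⌊$202,598/6⌋ = $33,766 → take DB $37,859. Book value $204,439.
Year 4: DB = ⌊$204,439 × 125%/8⌋ = $31,943; SL = ⌊$164,739/5⌋ = $32,947 → take SL $32,947. Book value $171,492.
Year 5: DB = ⌊$171,492 × 125%/8⌋ = $26,795; SL = ⌊$131,792/4⌋ = $32,948 → take SL $32,948. Book value $138,544.
Year 6: DB = ⌊$138,544 × 125%/8⌋ = $21,647; SL = ⌊$98,844/3⌋ = $32,948 → take SL $32,948. Book value $105,596.
Year 7: DB = ⌊$105,596 × 125%/8⌋ = $16,499; SL = ⌊$65,896/2⌋ = $32,948 → take SL $32,948. Book value $72,648.

$72,648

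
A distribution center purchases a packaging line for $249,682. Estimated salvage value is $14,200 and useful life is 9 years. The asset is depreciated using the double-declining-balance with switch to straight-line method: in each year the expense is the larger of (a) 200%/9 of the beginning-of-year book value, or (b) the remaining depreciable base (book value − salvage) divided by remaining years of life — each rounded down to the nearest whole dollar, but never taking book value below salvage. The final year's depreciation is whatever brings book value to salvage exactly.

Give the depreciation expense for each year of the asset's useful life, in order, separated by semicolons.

$55,484; $43,155; $33,565; $26,106; $20,304; $15,792; $13,692; $13,692; $13,692

Depreciable base = $249,682 − $14,200 = $235,482.
Year 1: DB = ⌊$249,682 × 200%/9⌋ = $55,484; SL = ⌊$235,482/9⌋ = $26,164 → take DB $55,484. Book value $194,198.
Year 2: DB = ⌊$194,198 × 200%/9⌋ = $43,155; SL = ⌊$179,998/8⌋ = $22,499 → take DB $43,155. Book value $151,043.
Year 3: DB = ⌊$151,043 × 200%/9⌋ = $33,565; SL = ⌊$136,843/7⌋ = $19,549 → take DB $33,565. Book value $117,478.
Year 4: DB = ⌊$117,478 × 200%/9⌋ = $26,106; SL = ⌊$103,278/6⌋ = $17,213 → take DB $26,106. Book value $91,372.
Year 5: DB = ⌊$91,372 × 200%/9⌋ = $20,304; SL = ⌊$77,172/5⌋ = $15,434 → take DB $20,304. Book value $71,068.
Year 6: DB = ⌊$71,068 × 200%/9⌋ = $15,792; SL = ⌊$56,868/4⌋ = $14,217 → take DB $15,792. Book value $55,276.
Year 7: DB = ⌊$55,276 × 200%/9⌋ = $12,283; SL = ⌊$41,076/3⌋ = $13,692 → take SL $13,692. Book value $41,584.
Year 8: DB = ⌊$41,584 × 200%/9⌋ = $9,240; SL = ⌊$27,384/2⌋ = $13,692 → take SL $13,692. Book value $27,892.
Year 9 (final): $27,892 − $14,200 = $13,692. Book value $14,200.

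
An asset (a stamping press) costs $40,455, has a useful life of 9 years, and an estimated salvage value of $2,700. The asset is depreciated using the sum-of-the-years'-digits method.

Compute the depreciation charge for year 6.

$3,356

Depreciable base = $40,455 − $2,700 = $37,755.
Sum of the years' digits = 9+8+7+6+5+4+3+2+1 = 45.
Year 1: $37,755 × 9/45 = $7,551. Book value $32,904.
Year 2: $37,755 × 8/45 = $6,712. Book value $26,192.
Year 3: $37,755 × 7/45 = $5,873. Book value $20,319.
Year 4: $37,755 × 6/45 = $5,034. Book value $15,285.
Year 5: $37,755 × 5/45 = $4,195. Book value $11,090.
Year 6: $37,755 × 4/45 = $3,356. Book value $7,734.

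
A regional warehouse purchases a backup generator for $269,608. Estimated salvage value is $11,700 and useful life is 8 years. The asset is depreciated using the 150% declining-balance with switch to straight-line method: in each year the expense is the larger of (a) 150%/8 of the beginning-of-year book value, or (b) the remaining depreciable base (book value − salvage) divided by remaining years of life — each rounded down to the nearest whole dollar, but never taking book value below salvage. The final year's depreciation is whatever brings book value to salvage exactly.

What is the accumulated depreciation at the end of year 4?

$152,110

Depreciable base = $269,608 − $11,700 = $257,908.
Year 1: DB = ⌊$269,608 × 150%/8⌋ = $50,551; SL = ⌊$257,908/8⌋ = $32,238 → take DB $50,551. Book value $219,057.
Year 2: DB = ⌊$219,057 × 150%/8⌋ = $41,073; SL = ⌊$207,357/7⌋ = $29,622 → take DB $41,073. Book value $177,984.
Year 3: DB = ⌊$177,984 × 150%/8⌋ = $33,372; SL = ⌊$166,284/6⌋ = $27,714 → take DB $33,372. Book value $144,612.
Year 4: DB = ⌊$144,612 × 150%/8⌋ = $27,114; SL = ⌊$132,912/5⌋ = $26,582 → take DB $27,114. Book value $117,498.
Accumulated through year 4 = $269,608 − $117,498 = $152,110.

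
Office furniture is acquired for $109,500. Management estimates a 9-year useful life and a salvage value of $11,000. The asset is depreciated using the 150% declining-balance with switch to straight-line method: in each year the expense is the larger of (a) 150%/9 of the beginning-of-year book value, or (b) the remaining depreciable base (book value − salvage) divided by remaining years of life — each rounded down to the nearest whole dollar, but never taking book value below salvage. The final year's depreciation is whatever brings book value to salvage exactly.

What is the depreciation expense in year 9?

$8,252

Depreciable base = $109,500 − $11,000 = $98,500.
Year 1: DB = ⌊$109,500 × 150%/9⌋ = $18,250; SL = ⌊$98,500/9⌋ = $10,944 → take DB $18,250. Book value $91,250.
Year 2: DB = ⌊$91,250 × 150%/9⌋ = $15,208; SL = ⌊$80,250/8⌋ = $10,031 → take DB $15,208. Book value $76,042.
Year 3: DB = ⌊$76,042 × 150%/9⌋ = $12,673; SL = ⌊$65,042/7⌋ = $9,291 → take DB $12,673. Book value $63,369.
Year 4: DB = ⌊$63,369 × 150%/9⌋ = $10,561; SL = ⌊$52,369/6⌋ = $8,728 → take DB $10,561. Book value $52,808.
Year 5: DB = ⌊$52,808 × 150%/9⌋ = $8,801; SL = ⌊$41,808/5⌋ = $8,361 → take DB $8,801. Book value $44,007.
Year 6: DB = ⌊$44,007 × 150%/9⌋ = $7,334; SL = ⌊$33,007/4⌋ = $8,251 → take SL $8,251. Book value $35,756.
Year 7: DB = ⌊$35,756 × 150%/9⌋ = $5,959; SL = ⌊$24,756/3⌋ = $8,252 → take SL $8,252. Book value $27,504.
Year 8: DB = ⌊$27,504 × 150%/9⌋ = $4,584; SL = ⌊$16,504/2⌋ = $8,252 → take SL $8,252. Book value $19,252.
Year 9 (final): $19,252 − $11,000 = $8,252. Book value $11,000.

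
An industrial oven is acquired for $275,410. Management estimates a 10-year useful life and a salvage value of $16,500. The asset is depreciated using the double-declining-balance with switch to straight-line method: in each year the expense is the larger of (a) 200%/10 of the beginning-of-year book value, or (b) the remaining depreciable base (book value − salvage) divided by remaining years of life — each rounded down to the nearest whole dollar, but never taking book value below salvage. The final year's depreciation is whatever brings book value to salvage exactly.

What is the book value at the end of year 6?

Depreciable base = $275,410 − $16,500 = $258,910.
Year 1: DB = ⌊$275,410 × 200%/10⌋ = $55,082; SL = ⌊$258,910/10⌋ = $25,891 → take DB $55,082. Book value $220,328.
Year 2: DB = ⌊$220,328 × 200%/10⌋ = $44,065; SL = ⌊$203,828/9⌋ = $22,647 → take DB $44,065. Book value $176,263.
Year 3: DB = ⌊$176,263 × 200%/10⌋ = $35,252; SL = ⌊$159,763/8⌋ = $19,970 → take DB $35,252. Book value $141,011.
Year 4: DB = ⌊$141,011 × 200%/10⌋ = $28,202; SL = ⌊$124,511/7⌋ = $17,787 → take DB $28,202. Book value $112,809.
Year 5: DB = ⌊$112,809 × 200%/10⌋ = $22,561; SL = ⌊$96,309/6⌋ = $16,051 → take DB $22,561. Book value $90,248.
Year 6: DB = ⌊$90,248 × 200%/10⌋ = $18,049; SL = ⌊$73,748/5⌋ = $14,749 → take DB $18,049. Book value $72,199.

$72,199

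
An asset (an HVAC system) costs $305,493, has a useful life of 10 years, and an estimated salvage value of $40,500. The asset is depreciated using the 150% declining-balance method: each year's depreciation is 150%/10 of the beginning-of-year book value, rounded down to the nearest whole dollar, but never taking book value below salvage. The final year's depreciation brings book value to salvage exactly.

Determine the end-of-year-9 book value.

Depreciable base = $305,493 − $40,500 = $264,993.
Year 1: ⌊$305,493 × 150%/10⌋ = $45,823. Book value $259,670.
Year 2: ⌊$259,670 × 150%/10⌋ = $38,950. Book value $220,720.
Year 3: ⌊$220,720 × 150%/10⌋ = $33,108. Book value $187,612.
Year 4: ⌊$187,612 × 150%/10⌋ = $28,141. Book value $159,471.
Year 5: ⌊$159,471 × 150%/10⌋ = $23,920. Book value $135,551.
Year 6: ⌊$135,551 × 150%/10⌋ = $20,332. Book value $115,219.
Year 7: ⌊$115,219 × 150%/10⌋ = $17,282. Book value $97,937.
Year 8: ⌊$97,937 × 150%/10⌋ = $14,690. Book value $83,247.
Year 9: ⌊$83,247 × 150%/10⌋ = $12,487. Book value $70,760.

$70,760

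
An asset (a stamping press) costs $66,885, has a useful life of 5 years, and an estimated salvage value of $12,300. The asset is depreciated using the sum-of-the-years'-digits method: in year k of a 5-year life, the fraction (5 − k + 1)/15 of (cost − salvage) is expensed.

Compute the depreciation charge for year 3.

Depreciable base = $66,885 − $12,300 = $54,585.
Sum of the years' digits = 5+4+3+2+1 = 15.
Year 1: $54,585 × 5/15 = $18,195. Book value $48,690.
Year 2: $54,585 × 4/15 = $14,556. Book value $34,134.
Year 3: $54,585 × 3/15 = $10,917. Book value $23,217.

$10,917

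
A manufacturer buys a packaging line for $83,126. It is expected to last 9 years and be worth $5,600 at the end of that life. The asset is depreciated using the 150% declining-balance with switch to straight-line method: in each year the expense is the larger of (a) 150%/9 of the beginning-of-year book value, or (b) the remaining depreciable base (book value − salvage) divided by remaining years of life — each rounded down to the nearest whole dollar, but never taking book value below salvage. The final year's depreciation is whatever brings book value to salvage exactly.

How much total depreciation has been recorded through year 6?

Depreciable base = $83,126 − $5,600 = $77,526.
Year 1: DB = ⌊$83,126 × 150%/9⌋ = $13,854; SL = ⌊$77,526/9⌋ = $8,614 → take DB $13,854. Book value $69,272.
Year 2: DB = ⌊$69,272 × 150%/9⌋ = $11,545; SL = ⌊$63,672/8⌋ = $7,959 → take DB $11,545. Book value $57,727.
Year 3: DB = ⌊$57,727 × 150%/9⌋ = $9,621; SL = ⌊$52,127/7⌋ = $7,446 → take DB $9,621. Book value $48,106.
Year 4: DB = ⌊$48,106 × 150%/9⌋ = $8,017; SL = ⌊$42,506/6⌋ = $7,084 → take DB $8,017. Book value $40,089.
Year 5: DB = ⌊$40,089 × 150%/9⌋ = $6,681; SL = ⌊$34,489/5⌋ = $6,897 → take SL $6,897. Book value $33,192.
Year 6: DB = ⌊$33,192 × 150%/9⌋ = $5,532; SL = ⌊$27,592/4⌋ = $6,898 → take SL $6,898. Book value $26,294.
Accumulated through year 6 = $83,126 − $26,294 = $56,832.

$56,832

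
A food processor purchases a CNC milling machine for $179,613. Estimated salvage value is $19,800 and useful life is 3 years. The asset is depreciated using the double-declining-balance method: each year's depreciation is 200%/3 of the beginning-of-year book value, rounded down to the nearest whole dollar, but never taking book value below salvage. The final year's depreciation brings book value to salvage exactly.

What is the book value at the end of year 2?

Depreciable base = $179,613 − $19,800 = $159,813.
Year 1: ⌊$179,613 × 200%/3⌋ = $119,742. Book value $59,871.
Year 2: ⌊$59,871 × 200%/3⌋ = $39,914. Book value $19,957.

$19,957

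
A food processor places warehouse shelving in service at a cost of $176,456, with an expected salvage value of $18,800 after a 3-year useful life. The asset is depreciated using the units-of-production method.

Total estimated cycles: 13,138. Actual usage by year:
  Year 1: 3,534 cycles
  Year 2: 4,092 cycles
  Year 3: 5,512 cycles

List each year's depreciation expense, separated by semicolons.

Depreciable base = $176,456 − $18,800 = $157,656.
Rate = $157,656 / 13,138 cycles = $12 per cycle.
Year 1: 3,534 × $12 = $42,408. Book value $134,048.
Year 2: 4,092 × $12 = $49,104. Book value $84,944.
Year 3: 5,512 × $12 = $66,144. Book value $18,800.

$42,408; $49,104; $66,144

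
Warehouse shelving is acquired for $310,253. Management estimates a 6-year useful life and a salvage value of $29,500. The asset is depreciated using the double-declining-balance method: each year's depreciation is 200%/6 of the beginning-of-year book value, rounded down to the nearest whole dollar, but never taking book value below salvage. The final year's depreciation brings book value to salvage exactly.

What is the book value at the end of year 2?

$137,891

Depreciable base = $310,253 − $29,500 = $280,753.
Year 1: ⌊$310,253 × 200%/6⌋ = $103,417. Book value $206,836.
Year 2: ⌊$206,836 × 200%/6⌋ = $68,945. Book value $137,891.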